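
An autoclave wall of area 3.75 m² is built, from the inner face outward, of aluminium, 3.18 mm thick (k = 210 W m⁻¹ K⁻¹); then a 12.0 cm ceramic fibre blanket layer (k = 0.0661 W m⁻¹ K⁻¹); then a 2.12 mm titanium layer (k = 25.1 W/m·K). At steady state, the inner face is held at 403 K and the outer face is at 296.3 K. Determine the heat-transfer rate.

Treat each layer as a resistance in series:
  R_aluminium = L/(kA) = 0.00318/(210·3.75) = 4.038×10^-6 K/W
  R_ceramic fibre blanket = L/(kA) = 0.120/(0.0661·3.75) = 0.4841 K/W
  R_titanium = L/(kA) = 0.00212/(25.1·3.75) = 2.252×10^-5 K/W
ΣR = 4.038×10^-6 + 0.4841 + 2.252×10^-5 = 0.4841 K/W
Q = ΔT/ΣR = (403 K − 296.3 K)/0.4841 = 220 W

Q = 220 W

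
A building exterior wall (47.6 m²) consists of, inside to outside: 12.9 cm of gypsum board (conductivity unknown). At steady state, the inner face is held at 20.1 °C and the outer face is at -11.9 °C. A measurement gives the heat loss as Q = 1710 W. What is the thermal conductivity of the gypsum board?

ΣR = ΔT/Q = |20.1 − -11.9|/1710 = 0.01871 K/W
L/(kA) = 0.01871 ⇒ k = 0.129/(0.01871·47.6) = 0.145 W/m·K

k = 0.145 W/m·K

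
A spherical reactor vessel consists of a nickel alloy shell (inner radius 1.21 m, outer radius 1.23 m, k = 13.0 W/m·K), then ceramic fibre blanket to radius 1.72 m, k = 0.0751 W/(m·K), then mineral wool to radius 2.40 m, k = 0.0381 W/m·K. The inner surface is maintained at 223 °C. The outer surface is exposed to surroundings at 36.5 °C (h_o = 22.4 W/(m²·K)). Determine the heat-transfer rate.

Q = 316 W

Treat each layer as a resistance in series:
  R_nickel alloy = (1/1.21 − 1/1.23)/(4πk) = 0.01344/(4π·13.0) = 8.226×10^-5 K/W
  R_ceramic fibre blanket = (1/1.23 − 1/1.72)/(4πk) = 0.2316/(4π·0.0751) = 0.2454 K/W
  R_mineral wool = (1/1.72 − 1/2.40)/(4πk) = 0.1647/(4π·0.0381) = 0.3441 K/W
  R_conv,out = 1/(4πr²h) = 1/(4π·2.40²·22.4) = 6.168×10^-4 K/W
ΣR = 8.226×10^-5 + 0.2454 + 0.3441 + 6.168×10^-4 = 0.5902 K/W
Q = ΔT/ΣR = (223 °C − 36.5 °C)/0.5902 = 316 W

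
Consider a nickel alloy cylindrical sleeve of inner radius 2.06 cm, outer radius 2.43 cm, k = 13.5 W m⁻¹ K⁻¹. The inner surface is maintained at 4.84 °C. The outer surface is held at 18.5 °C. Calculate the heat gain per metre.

Q' = 2πk·ΔT/ln(r₂/r₁) = 2π × 13.5 × 13.66 / ln(0.0243/0.0206) = 7010 W/m

Q' = 7010 W/m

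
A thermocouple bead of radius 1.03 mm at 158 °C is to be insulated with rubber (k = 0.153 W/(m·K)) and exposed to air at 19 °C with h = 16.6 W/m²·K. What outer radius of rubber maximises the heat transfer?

For a sphere, r_cr = 2k_ins/h = 2·0.153/16.6 = 0.0184 m = 1.84 cm

r_cr = 1.84 cm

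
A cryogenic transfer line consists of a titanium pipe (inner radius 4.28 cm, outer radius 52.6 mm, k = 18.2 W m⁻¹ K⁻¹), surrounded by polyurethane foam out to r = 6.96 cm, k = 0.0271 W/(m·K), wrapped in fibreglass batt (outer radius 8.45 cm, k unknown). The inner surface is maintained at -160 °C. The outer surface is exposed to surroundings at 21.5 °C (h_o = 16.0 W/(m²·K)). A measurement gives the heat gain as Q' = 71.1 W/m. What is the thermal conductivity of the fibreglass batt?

k = 0.0392 W/m·K

ΣR = ΔT/Q' = |-160 − 21.5|/71.1 = 2.553 m·K/W
Known resistances:
  R'_titanium = ln(0.0526/0.0428)/(2πk) = 0.2062/(2π·18.2) = 0.001803 m·K/W
  R'_polyurethane foam = ln(0.0696/0.0526)/(2πk) = 0.2800/(2π·0.0271) = 1.645 m·K/W
  R'_conv,out = 1/(2πr h) = 1/(2π·0.0845·16.0) = 0.1177 m·K/W
R_fibreglass batt = ΣR − ΣR_known = 2.553 − 1.765 = 0.7880 m·K/W
ln(r₂/r₁)/(2πk) = 0.7880 ⇒ k = 0.1940/(2π·0.7880) = 0.0392 W/m·K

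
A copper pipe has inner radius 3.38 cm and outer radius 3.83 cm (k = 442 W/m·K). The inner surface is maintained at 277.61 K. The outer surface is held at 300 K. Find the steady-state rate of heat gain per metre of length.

Q' = 4.97×10^5 W/m

Q' = 2πk·ΔT/ln(r₂/r₁) = 2π × 442 × 22.39 / ln(0.0383/0.0338) = 4.97×10^5 W/m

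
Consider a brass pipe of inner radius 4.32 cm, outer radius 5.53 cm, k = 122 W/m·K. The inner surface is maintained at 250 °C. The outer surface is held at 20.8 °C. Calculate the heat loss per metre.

Q' = 7.12×10^5 W/m

Q' = 2πk·ΔT/ln(r₂/r₁) = 2π × 122 × 229.2 / ln(0.0553/0.0432) = 7.12×10^5 W/m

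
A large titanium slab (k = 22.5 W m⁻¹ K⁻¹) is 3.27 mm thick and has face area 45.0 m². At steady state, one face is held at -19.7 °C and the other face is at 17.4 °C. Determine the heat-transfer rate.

Q = 1.15×10^7 W

Q = kA·ΔT/L = 22.5 × 45.0 × |-19.7 °C − 17.4 °C| / 0.00327 = 1.15×10^7 W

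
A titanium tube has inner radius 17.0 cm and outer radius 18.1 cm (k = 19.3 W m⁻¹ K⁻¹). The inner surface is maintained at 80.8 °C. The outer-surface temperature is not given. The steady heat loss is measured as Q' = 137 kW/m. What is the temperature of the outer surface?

T_out = 9.97 °C

Sum the resistances:
  R'_titanium = ln(0.181/0.170)/(2πk) = 0.06270/(2π·19.3) = 5.170×10^-4 m·K/W
ΣR = 5.170×10^-4 m·K/W
ΔT = Q'·ΣR = 1.37×10^5 × 5.170×10^-4 = 70.83 K
Heat flows outward, so T_out = T_in − ΔT = 80.8 − 70.83 = 9.97 °C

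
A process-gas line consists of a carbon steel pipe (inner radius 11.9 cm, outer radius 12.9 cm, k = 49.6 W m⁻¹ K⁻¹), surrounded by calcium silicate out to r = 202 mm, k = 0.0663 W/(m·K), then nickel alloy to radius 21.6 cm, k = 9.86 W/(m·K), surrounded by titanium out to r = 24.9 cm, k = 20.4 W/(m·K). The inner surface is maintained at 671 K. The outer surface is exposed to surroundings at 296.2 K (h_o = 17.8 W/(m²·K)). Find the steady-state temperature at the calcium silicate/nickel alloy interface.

Resistance network (inner→outer):
  R'_carbon steel = ln(0.129/0.119)/(2πk) = 0.08069/(2π·49.6) = 2.589×10^-4 m·K/W
  R'_calcium silicate = ln(0.202/0.129)/(2πk) = 0.4485/(2π·0.0663) = 1.077 m·K/W
  R'_nickel alloy = ln(0.216/0.202)/(2πk) = 0.06701/(2π·9.86) = 0.001082 m·K/W
  R'_titanium = ln(0.249/0.216)/(2πk) = 0.1422/(2π·20.4) = 0.001109 m·K/W
  R'_conv,out = 1/(2πr h) = 1/(2π·0.249·17.8) = 0.03591 m·K/W
ΣR = 2.589×10^-4 + 1.077 + 0.001082 + 0.001109 + 0.03591 = 1.115 m·K/W
Q' = ΔT/ΣR = (671 K − 296.2 K)/1.115 = 336.1 W/m
From the inner boundary to the calcium silicate/nickel alloy interface, ΣR_partial = 1.077 m·K/W.
T_interface = T_in − Q'·ΣR_partial = 671 K − (336.1)(1.077) = 309.0 K

T = 309.0 K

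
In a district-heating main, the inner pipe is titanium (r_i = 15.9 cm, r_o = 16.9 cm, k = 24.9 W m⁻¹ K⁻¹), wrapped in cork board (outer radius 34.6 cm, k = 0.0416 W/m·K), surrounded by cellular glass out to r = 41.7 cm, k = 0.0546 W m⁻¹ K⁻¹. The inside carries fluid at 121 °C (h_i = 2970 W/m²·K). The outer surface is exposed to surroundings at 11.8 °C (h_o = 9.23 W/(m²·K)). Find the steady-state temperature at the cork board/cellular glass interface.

T = 31.0 °C

Treat each layer as a resistance in series:
  R'_conv,in = 1/(2πr h) = 1/(2π·0.159·2970) = 3.370×10^-4 m·K/W
  R'_titanium = ln(0.169/0.159)/(2πk) = 0.06099/(2π·24.9) = 3.899×10^-4 m·K/W
  R'_cork board = ln(0.346/0.169)/(2πk) = 0.7165/(2π·0.0416) = 2.741 m·K/W
  R'_cellular glass = ln(0.417/0.346)/(2πk) = 0.1866/(2π·0.0546) = 0.5441 m·K/W
  R'_conv,out = 1/(2πr h) = 1/(2π·0.417·9.23) = 0.04135 m·K/W
ΣR = 3.370×10^-4 + 3.899×10^-4 + 2.741 + 0.5441 + 0.04135 = 3.327 m·K/W
Q' = ΔT/ΣR = (121 °C − 11.8 °C)/3.327 = 32.82 W/m
From the inner boundary to the cork board/cellular glass interface, ΣR_partial = 2.742 m·K/W.
T_interface = T_in − Q'·ΣR_partial = 121 °C − (32.82)(2.742) = 31.0 °C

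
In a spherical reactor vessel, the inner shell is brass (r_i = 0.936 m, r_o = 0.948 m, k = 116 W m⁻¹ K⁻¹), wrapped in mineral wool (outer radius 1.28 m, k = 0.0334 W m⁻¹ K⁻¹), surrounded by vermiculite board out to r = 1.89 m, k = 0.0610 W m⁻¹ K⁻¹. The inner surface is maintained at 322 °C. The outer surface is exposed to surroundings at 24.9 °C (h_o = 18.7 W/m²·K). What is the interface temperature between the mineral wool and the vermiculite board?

T = 125 °C

Series thermal resistances, inner to outer:
  R_brass = (1/0.936 − 1/0.948)/(4πk) = 0.01352/(4π·116) = 9.277×10^-6 K/W
  R_mineral wool = (1/0.948 − 1/1.28)/(4πk) = 0.2736/(4π·0.0334) = 0.6519 K/W
  R_vermiculite board = (1/1.28 − 1/1.89)/(4πk) = 0.2521/(4π·0.0610) = 0.3289 K/W
  R_conv,out = 1/(4πr²h) = 1/(4π·1.89²·18.7) = 0.001191 K/W
ΣR = 9.277×10^-6 + 0.6519 + 0.3289 + 0.001191 = 0.9820 K/W
Q = ΔT/ΣR = (322 °C − 24.9 °C)/0.9820 = 302.5 W
From the inner boundary to the mineral wool/vermiculite board interface, ΣR_partial = 0.6519 K/W.
T_interface = T_in − Q·ΣR_partial = 322 °C − (302.5)(0.6519) = 125 °C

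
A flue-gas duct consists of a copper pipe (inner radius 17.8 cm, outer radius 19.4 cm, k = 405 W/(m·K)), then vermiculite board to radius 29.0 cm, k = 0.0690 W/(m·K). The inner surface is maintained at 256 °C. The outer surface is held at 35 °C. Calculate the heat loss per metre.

Q' = 238 W/m

Resistance network (inner→outer):
  R'_copper = ln(0.194/0.178)/(2πk) = 0.08607/(2π·405) = 3.383×10^-5 m·K/W
  R'_vermiculite board = ln(0.290/0.194)/(2πk) = 0.4020/(2π·0.0690) = 0.9273 m·K/W
ΣR = 3.383×10^-5 + 0.9273 = 0.9273 m·K/W
Q' = ΔT/ΣR = (256 °C − 35 °C)/0.9273 = 238 W/m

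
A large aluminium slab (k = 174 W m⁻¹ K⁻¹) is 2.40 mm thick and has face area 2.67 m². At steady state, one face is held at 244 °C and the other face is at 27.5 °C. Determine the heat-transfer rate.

Q = kA·ΔT/L = 174 × 2.67 × |244 °C − 27.5 °C| / 0.00240 = 4.19×10^7 W

Q = 41900 kW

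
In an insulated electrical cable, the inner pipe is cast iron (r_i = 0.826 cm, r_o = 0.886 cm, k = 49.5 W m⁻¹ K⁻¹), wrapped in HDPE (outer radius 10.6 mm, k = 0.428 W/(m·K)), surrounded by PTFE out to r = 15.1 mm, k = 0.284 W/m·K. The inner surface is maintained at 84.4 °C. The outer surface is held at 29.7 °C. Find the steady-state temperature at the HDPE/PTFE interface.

Series thermal resistances, inner to outer:
  R'_cast iron = ln(0.00886/0.00826)/(2πk) = 0.07012/(2π·49.5) = 2.255×10^-4 m·K/W
  R'_HDPE = ln(0.0106/0.00886)/(2πk) = 0.1793/(2π·0.428) = 0.06668 m·K/W
  R'_PTFE = ln(0.0151/0.0106)/(2πk) = 0.3538/(2π·0.284) = 0.1983 m·K/W
ΣR = 2.255×10^-4 + 0.06668 + 0.1983 = 0.2652 m·K/W
Q' = ΔT/ΣR = (84.4 °C − 29.7 °C)/0.2652 = 206.3 W/m
From the inner boundary to the HDPE/PTFE interface, ΣR_partial = 0.06691 m·K/W.
T_interface = T_in − Q'·ΣR_partial = 84.4 °C − (206.3)(0.06691) = 70.6 °C

T = 70.6 °C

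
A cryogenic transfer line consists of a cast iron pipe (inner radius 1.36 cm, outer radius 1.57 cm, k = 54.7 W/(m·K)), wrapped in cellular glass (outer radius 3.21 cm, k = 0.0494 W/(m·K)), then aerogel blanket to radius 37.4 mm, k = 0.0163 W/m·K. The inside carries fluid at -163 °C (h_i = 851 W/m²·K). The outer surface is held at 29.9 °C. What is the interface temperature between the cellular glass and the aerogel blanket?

Treat each layer as a resistance in series:
  R'_conv,in = 1/(2πr h) = 1/(2π·0.0136·851) = 0.01375 m·K/W
  R'_cast iron = ln(0.0157/0.0136)/(2πk) = 0.1436/(2π·54.7) = 4.178×10^-4 m·K/W
  R'_cellular glass = ln(0.0321/0.0157)/(2πk) = 0.7152/(2π·0.0494) = 2.304 m·K/W
  R'_aerogel blanket = ln(0.0374/0.0321)/(2πk) = 0.1528/(2π·0.0163) = 1.492 m·K/W
ΣR = 0.01375 + 4.178×10^-4 + 2.304 + 1.492 = 3.810 m·K/W
Q' = ΔT/ΣR = (-163 °C − 29.9 °C)/3.810 = -50.63 W/m
From the inner boundary to the cellular glass/aerogel blanket interface, ΣR_partial = 2.318 m·K/W.
T_interface = T_in − Q'·ΣR_partial = -163 °C − (-50.63)(2.318) = -45.6 °C

T = -45.6 °C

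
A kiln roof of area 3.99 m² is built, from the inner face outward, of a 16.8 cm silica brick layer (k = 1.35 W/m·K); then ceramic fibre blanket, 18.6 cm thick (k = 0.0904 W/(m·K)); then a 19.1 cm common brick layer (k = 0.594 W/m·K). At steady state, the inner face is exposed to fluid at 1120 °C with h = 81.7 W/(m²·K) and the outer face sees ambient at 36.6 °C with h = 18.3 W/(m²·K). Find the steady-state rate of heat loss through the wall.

Resistance network (inner→outer):
  R_conv,in = 1/(hA) = 1/(81.7·3.99) = 0.003068 K/W
  R_silica brick = L/(kA) = 0.168/(1.35·3.99) = 0.03119 K/W
  R_ceramic fibre blanket = L/(kA) = 0.186/(0.0904·3.99) = 0.5157 K/W
  R_common brick = L/(kA) = 0.191/(0.594·3.99) = 0.08059 K/W
  R_conv,out = 1/(hA) = 1/(18.3·3.99) = 0.01370 K/W
ΣR = 0.003068 + 0.03119 + 0.5157 + 0.08059 + 0.01370 = 0.6442 K/W
Q = ΔT/ΣR = (1120 °C − 36.6 °C)/0.6442 = 1680 W

Q = 1680 W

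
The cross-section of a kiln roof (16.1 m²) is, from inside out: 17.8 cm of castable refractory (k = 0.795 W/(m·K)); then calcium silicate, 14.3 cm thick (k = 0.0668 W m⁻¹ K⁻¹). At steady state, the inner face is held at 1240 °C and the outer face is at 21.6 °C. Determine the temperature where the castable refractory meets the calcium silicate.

T = 1125 °C

Treat each layer as a resistance in series:
  R_castable refractory = L/(kA) = 0.178/(0.795·16.1) = 0.01391 K/W
  R_calcium silicate = L/(kA) = 0.143/(0.0668·16.1) = 0.1330 K/W
ΣR = 0.01391 + 0.1330 = 0.1469 K/W
Q = ΔT/ΣR = (1240 °C − 21.6 °C)/0.1469 = 8294 W
From the inner boundary to the castable refractory/calcium silicate interface, ΣR_partial = 0.01391 K/W.
T_interface = T_in − Q·ΣR_partial = 1240 °C − (8294)(0.01391) = 1125 °C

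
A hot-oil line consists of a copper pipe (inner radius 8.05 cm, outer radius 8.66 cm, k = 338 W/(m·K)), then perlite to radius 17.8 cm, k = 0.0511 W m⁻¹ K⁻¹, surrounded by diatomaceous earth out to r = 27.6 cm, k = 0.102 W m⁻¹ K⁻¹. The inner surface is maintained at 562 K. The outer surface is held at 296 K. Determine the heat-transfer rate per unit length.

Resistance network (inner→outer):
  R'_copper = ln(0.0866/0.0805)/(2πk) = 0.07304/(2π·338) = 3.439×10^-5 m·K/W
  R'_perlite = ln(0.178/0.0866)/(2πk) = 0.7205/(2π·0.0511) = 2.244 m·K/W
  R'_diatomaceous earth = ln(0.276/0.178)/(2πk) = 0.4386/(2π·0.102) = 0.6844 m·K/W
ΣR = 3.439×10^-5 + 2.244 + 0.6844 = 2.928 m·K/W
Q' = ΔT/ΣR = (562 K − 296 K)/2.928 = 90.8 W/m

Q' = 90.8 W/m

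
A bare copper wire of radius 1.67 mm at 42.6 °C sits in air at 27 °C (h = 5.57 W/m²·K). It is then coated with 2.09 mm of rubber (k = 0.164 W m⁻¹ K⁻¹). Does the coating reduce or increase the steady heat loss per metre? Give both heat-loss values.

increases: 0.912 → 1.86 W/m

Critical radius for a cylinder: r_cr = k/h = 0.0294 m = 2.94 cm.
Outer radius after coating: r₂ = 0.00167 + 0.00209 = 0.00376 m.
Since r₁ < r_cr and r₂ ≤ r_cr, the coating moves toward the maximum at r_cr — heat loss rises.
Bare: R = 1/(2πr₁h) = 17.11 m·K/W; Q = 15.6/17.11 = 0.912 W/m.
Coated: R = R_cond + R_conv = 8.387 m·K/W; Q = 15.6/8.387 = 1.86 W/m.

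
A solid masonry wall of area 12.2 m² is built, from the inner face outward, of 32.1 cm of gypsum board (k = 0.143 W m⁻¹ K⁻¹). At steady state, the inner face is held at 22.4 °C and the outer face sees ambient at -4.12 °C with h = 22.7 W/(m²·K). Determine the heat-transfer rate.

Series thermal resistances, inner to outer:
  R_gypsum board = L/(kA) = 0.321/(0.143·12.2) = 0.1840 K/W
  R_conv,out = 1/(hA) = 1/(22.7·12.2) = 0.003611 K/W
ΣR = 0.1840 + 0.003611 = 0.1876 K/W
Q = ΔT/ΣR = (22.4 °C − -4.12 °C)/0.1876 = 141 W

Q = 141 W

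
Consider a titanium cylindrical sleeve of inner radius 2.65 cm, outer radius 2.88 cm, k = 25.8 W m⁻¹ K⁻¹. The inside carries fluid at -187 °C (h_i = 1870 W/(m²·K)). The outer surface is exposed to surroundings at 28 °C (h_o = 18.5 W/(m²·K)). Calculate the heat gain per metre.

Series thermal resistances, inner to outer:
  R'_conv,in = 1/(2πr h) = 1/(2π·0.0265·1870) = 0.003212 m·K/W
  R'_titanium = ln(0.0288/0.0265)/(2πk) = 0.08323/(2π·25.8) = 5.134×10^-4 m·K/W
  R'_conv,out = 1/(2πr h) = 1/(2π·0.0288·18.5) = 0.2987 m·K/W
ΣR = 0.003212 + 5.134×10^-4 + 0.2987 = 0.3024 m·K/W
Q' = ΔT/ΣR = (-187 °C − 28 °C)/0.3024 = -711 W/m
(Negative Q' ⇒ heat flows inward; heat gain = 711 W/m.)

Q' = 711 W/m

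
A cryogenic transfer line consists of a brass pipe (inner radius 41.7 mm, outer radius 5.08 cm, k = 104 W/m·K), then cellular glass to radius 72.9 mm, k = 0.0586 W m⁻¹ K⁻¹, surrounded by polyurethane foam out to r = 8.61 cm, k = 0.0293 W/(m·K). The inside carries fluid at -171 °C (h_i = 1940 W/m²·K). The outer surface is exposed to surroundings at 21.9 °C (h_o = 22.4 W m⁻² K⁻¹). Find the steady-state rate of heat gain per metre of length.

Treat each layer as a resistance in series:
  R'_conv,in = 1/(2πr h) = 1/(2π·0.0417·1940) = 0.001967 m·K/W
  R'_brass = ln(0.0508/0.0417)/(2πk) = 0.1974/(2π·104) = 3.021×10^-4 m·K/W
  R'_cellular glass = ln(0.0729/0.0508)/(2πk) = 0.3612/(2π·0.0586) = 0.9810 m·K/W
  R'_polyurethane foam = ln(0.0861/0.0729)/(2πk) = 0.1664/(2π·0.0293) = 0.9040 m·K/W
  R'_conv,out = 1/(2πr h) = 1/(2π·0.0861·22.4) = 0.08252 m·K/W
ΣR = 0.001967 + 3.021×10^-4 + 0.9810 + 0.9040 + 0.08252 = 1.970 m·K/W
Q' = ΔT/ΣR = (-171 °C − 21.9 °C)/1.970 = -97.9 W/m
(Negative Q' ⇒ heat flows inward; heat gain = 97.9 W/m.)

Q' = 97.9 W/m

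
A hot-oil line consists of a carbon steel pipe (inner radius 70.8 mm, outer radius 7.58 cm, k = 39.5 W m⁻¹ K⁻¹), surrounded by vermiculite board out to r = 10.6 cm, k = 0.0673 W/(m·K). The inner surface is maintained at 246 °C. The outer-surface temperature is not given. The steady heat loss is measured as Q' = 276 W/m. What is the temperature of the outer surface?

T_out = 27.0 °C

Series resistances:
  R'_carbon steel = ln(0.0758/0.0708)/(2πk) = 0.06824/(2π·39.5) = 2.750×10^-4 m·K/W
  R'_vermiculite board = ln(0.106/0.0758)/(2πk) = 0.3353/(2π·0.0673) = 0.7930 m·K/W
ΣR = 0.7933 m·K/W
ΔT = Q'·ΣR = 276 × 0.7933 = 219.0 K
Heat flows outward, so T_out = T_in − ΔT = 246 − 219.0 = 27.0 °C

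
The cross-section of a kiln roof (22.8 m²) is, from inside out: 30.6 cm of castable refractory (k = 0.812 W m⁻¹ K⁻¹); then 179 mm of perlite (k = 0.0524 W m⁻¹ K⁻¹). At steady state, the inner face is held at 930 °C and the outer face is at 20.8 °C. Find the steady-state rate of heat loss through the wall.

Series thermal resistances, inner to outer:
  R_castable refractory = L/(kA) = 0.306/(0.812·22.8) = 0.01653 K/W
  R_perlite = L/(kA) = 0.179/(0.0524·22.8) = 0.1498 K/W
ΣR = 0.01653 + 0.1498 = 0.1663 K/W
Q = ΔT/ΣR = (930 °C − 20.8 °C)/0.1663 = 5470 W

Q = 5470 W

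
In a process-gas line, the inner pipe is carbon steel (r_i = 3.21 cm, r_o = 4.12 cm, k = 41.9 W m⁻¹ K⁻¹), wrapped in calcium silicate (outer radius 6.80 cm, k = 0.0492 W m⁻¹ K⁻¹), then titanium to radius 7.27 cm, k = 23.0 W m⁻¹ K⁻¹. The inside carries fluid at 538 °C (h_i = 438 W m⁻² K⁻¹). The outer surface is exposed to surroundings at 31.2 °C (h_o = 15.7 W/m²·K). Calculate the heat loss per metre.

Q' = 286 W/m

Treat each layer as a resistance in series:
  R'_conv,in = 1/(2πr h) = 1/(2π·0.0321·438) = 0.01132 m·K/W
  R'_carbon steel = ln(0.0412/0.0321)/(2πk) = 0.2496/(2π·41.9) = 9.480×10^-4 m·K/W
  R'_calcium silicate = ln(0.0680/0.0412)/(2πk) = 0.5011/(2π·0.0492) = 1.621 m·K/W
  R'_titanium = ln(0.0727/0.0680)/(2πk) = 0.06683/(2π·23.0) = 4.625×10^-4 m·K/W
  R'_conv,out = 1/(2πr h) = 1/(2π·0.0727·15.7) = 0.1394 m·K/W
ΣR = 0.01132 + 9.480×10^-4 + 1.621 + 4.625×10^-4 + 0.1394 = 1.773 m·K/W
Q' = ΔT/ΣR = (538 °C − 31.2 °C)/1.773 = 286 W/m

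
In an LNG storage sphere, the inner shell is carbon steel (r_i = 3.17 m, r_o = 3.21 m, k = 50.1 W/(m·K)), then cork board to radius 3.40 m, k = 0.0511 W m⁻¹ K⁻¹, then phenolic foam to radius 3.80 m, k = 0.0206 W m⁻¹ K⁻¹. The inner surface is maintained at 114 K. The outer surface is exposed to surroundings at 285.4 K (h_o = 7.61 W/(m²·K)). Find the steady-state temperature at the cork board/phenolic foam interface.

Series thermal resistances, inner to outer:
  R_carbon steel = (1/3.17 − 1/3.21)/(4πk) = 0.003931/(4π·50.1) = 6.244×10^-6 K/W
  R_cork board = (1/3.21 − 1/3.40)/(4πk) = 0.01741/(4π·0.0511) = 0.02711 K/W
  R_phenolic foam = (1/3.40 − 1/3.80)/(4πk) = 0.03096/(4π·0.0206) = 0.1196 K/W
  R_conv,out = 1/(4πr²h) = 1/(4π·3.80²·7.61) = 7.242×10^-4 K/W
ΣR = 6.244×10^-6 + 0.02711 + 0.1196 + 7.242×10^-4 = 0.1474 K/W
Q = ΔT/ΣR = (114 K − 285.4 K)/0.1474 = -1163 W
From the inner boundary to the cork board/phenolic foam interface, ΣR_partial = 0.02712 K/W.
T_interface = T_in − Q·ΣR_partial = 114 K − (-1163)(0.02712) = 146 K

T = 146 K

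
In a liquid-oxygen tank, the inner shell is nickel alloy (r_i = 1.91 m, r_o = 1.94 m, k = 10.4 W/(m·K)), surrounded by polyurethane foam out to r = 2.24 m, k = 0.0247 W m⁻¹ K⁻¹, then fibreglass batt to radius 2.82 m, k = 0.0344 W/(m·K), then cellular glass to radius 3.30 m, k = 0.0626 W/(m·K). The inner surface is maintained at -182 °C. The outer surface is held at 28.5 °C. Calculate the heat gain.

Q = 421 W

Treat each layer as a resistance in series:
  R_nickel alloy = (1/1.91 − 1/1.94)/(4πk) = 0.008096/(4π·10.4) = 6.195×10^-5 K/W
  R_polyurethane foam = (1/1.94 − 1/2.24)/(4πk) = 0.06904/(4π·0.0247) = 0.2224 K/W
  R_fibreglass batt = (1/2.24 − 1/2.82)/(4πk) = 0.09182/(4π·0.0344) = 0.2124 K/W
  R_cellular glass = (1/2.82 − 1/3.30)/(4πk) = 0.05158/(4π·0.0626) = 0.06557 K/W
ΣR = 6.195×10^-5 + 0.2224 + 0.2124 + 0.06557 = 0.5004 K/W
Q = ΔT/ΣR = (-182 °C − 28.5 °C)/0.5004 = -421 W
(Negative Q ⇒ heat flows inward; heat gain = 421 W.)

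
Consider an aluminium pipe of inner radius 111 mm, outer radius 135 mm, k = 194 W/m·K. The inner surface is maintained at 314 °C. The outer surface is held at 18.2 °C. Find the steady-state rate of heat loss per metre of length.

Q' = 2πk·ΔT/ln(r₂/r₁) = 2π × 194 × 295.8 / ln(0.135/0.111) = 1.84×10^6 W/m

Q' = 1840 kW/m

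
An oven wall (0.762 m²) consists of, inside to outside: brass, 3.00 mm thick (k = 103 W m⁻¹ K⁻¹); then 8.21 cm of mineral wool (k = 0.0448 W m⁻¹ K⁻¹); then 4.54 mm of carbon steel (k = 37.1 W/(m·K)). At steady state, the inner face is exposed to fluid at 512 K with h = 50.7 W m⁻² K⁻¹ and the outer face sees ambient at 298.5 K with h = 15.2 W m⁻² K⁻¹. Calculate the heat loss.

Q = 84.8 W

Treat each layer as a resistance in series:
  R_conv,in = 1/(hA) = 1/(50.7·0.762) = 0.02588 K/W
  R_brass = L/(kA) = 0.00300/(103·0.762) = 3.822×10^-5 K/W
  R_mineral wool = L/(kA) = 0.0821/(0.0448·0.762) = 2.405 K/W
  R_carbon steel = L/(kA) = 0.00454/(37.1·0.762) = 1.606×10^-4 K/W
  R_conv,out = 1/(hA) = 1/(15.2·0.762) = 0.08634 K/W
ΣR = 0.02588 + 3.822×10^-5 + 2.405 + 1.606×10^-4 + 0.08634 = 2.517 K/W
Q = ΔT/ΣR = (512 K − 298.5 K)/2.517 = 84.8 W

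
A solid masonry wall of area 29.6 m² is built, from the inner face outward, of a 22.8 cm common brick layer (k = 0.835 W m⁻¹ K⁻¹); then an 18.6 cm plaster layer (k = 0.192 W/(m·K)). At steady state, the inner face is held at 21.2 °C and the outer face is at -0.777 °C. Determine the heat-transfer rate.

Series thermal resistances, inner to outer:
  R_common brick = L/(kA) = 0.228/(0.835·29.6) = 0.009225 K/W
  R_plaster = L/(kA) = 0.186/(0.192·29.6) = 0.03273 K/W
ΣR = 0.009225 + 0.03273 = 0.04196 K/W
Q = ΔT/ΣR = (21.2 °C − -0.777 °C)/0.04196 = 524 W

Q = 524 W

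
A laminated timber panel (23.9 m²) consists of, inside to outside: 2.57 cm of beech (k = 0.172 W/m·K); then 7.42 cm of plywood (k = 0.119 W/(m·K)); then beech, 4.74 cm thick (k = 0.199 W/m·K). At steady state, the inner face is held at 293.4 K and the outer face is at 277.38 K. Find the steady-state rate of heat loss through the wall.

Series thermal resistances, inner to outer:
  R_beech = L/(kA) = 0.0257/(0.172·23.9) = 0.006252 K/W
  R_plywood = L/(kA) = 0.0742/(0.119·23.9) = 0.02609 K/W
  R_beech = L/(kA) = 0.0474/(0.199·23.9) = 0.009966 K/W
ΣR = 0.006252 + 0.02609 + 0.009966 = 0.04231 K/W
Q = ΔT/ΣR = (293.4 K − 277.38 K)/0.04231 = 379 W

Q = 379 W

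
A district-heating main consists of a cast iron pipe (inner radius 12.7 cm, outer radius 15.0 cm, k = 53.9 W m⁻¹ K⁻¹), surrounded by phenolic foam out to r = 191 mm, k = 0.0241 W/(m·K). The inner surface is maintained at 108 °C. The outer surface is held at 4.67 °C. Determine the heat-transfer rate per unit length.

Q' = 64.7 W/m

Series thermal resistances, inner to outer:
  R'_cast iron = ln(0.150/0.127)/(2πk) = 0.1664/(2π·53.9) = 4.915×10^-4 m·K/W
  R'_phenolic foam = ln(0.191/0.150)/(2πk) = 0.2416/(2π·0.0241) = 1.596 m·K/W
ΣR = 4.915×10^-4 + 1.596 = 1.596 m·K/W
Q' = ΔT/ΣR = (108 °C − 4.67 °C)/1.596 = 64.7 W/m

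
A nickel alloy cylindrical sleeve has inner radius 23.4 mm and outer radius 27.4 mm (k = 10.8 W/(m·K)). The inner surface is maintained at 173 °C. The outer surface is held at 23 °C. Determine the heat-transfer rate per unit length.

Q' = 2πk·ΔT/ln(r₂/r₁) = 2π × 10.8 × 150 / ln(0.0274/0.0234) = 64500 W/m

Q' = 64.5 kW/m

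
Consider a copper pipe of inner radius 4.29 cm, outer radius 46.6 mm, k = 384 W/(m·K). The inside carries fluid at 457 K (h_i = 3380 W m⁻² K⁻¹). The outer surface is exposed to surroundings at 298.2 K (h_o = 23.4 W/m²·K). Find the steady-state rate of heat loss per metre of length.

Q' = 1080 W/m

Treat each layer as a resistance in series:
  R'_conv,in = 1/(2πr h) = 1/(2π·0.0429·3380) = 0.001098 m·K/W
  R'_copper = ln(0.0466/0.0429)/(2πk) = 0.08273/(2π·384) = 3.429×10^-5 m·K/W
  R'_conv,out = 1/(2πr h) = 1/(2π·0.0466·23.4) = 0.1460 m·K/W
ΣR = 0.001098 + 3.429×10^-5 + 0.1460 = 0.1471 m·K/W
Q' = ΔT/ΣR = (457 K − 298.2 K)/0.1471 = 1080 W/m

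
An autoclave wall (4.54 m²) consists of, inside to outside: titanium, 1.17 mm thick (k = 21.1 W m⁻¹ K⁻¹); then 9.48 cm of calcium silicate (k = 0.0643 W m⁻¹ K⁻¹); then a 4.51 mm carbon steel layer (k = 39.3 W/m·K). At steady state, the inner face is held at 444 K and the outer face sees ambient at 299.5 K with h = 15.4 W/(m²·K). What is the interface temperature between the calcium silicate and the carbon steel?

T = 305.6 K

Series thermal resistances, inner to outer:
  R_titanium = L/(kA) = 0.00117/(21.1·4.54) = 1.221×10^-5 K/W
  R_calcium silicate = L/(kA) = 0.0948/(0.0643·4.54) = 0.3247 K/W
  R_carbon steel = L/(kA) = 0.00451/(39.3·4.54) = 2.528×10^-5 K/W
  R_conv,out = 1/(hA) = 1/(15.4·4.54) = 0.01430 K/W
ΣR = 1.221×10^-5 + 0.3247 + 2.528×10^-5 + 0.01430 = 0.3390 K/W
Q = ΔT/ΣR = (444 K − 299.5 K)/0.3390 = 426.3 W
From the inner boundary to the calcium silicate/carbon steel interface, ΣR_partial = 0.3247 K/W.
T_interface = T_in − Q·ΣR_partial = 444 K − (426.3)(0.3247) = 305.6 K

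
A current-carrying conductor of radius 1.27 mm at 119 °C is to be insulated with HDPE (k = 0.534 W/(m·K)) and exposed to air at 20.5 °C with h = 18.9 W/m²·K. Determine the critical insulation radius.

r_cr = 2.83 cm

For a cylinder, r_cr = k_ins/h = 0.534/18.9 = 0.0283 m = 2.83 cm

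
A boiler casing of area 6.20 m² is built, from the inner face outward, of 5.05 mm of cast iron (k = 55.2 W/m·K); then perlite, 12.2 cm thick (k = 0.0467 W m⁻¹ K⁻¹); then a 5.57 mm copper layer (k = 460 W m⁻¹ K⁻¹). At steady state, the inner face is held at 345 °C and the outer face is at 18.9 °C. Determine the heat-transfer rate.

Q = 774 W

Series thermal resistances, inner to outer:
  R_cast iron = L/(kA) = 0.00505/(55.2·6.20) = 1.476×10^-5 K/W
  R_perlite = L/(kA) = 0.122/(0.0467·6.20) = 0.4214 K/W
  R_copper = L/(kA) = 0.00557/(460·6.20) = 1.953×10^-6 K/W
ΣR = 1.476×10^-5 + 0.4214 + 1.953×10^-6 = 0.4214 K/W
Q = ΔT/ΣR = (345 °C − 18.9 °C)/0.4214 = 774 W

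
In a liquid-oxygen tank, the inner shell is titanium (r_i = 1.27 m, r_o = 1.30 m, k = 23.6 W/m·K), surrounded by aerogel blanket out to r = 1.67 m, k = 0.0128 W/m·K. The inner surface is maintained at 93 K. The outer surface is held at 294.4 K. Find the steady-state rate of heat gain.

Q = 190 W

Series thermal resistances, inner to outer:
  R_titanium = (1/1.27 − 1/1.30)/(4πk) = 0.01817/(4π·23.6) = 6.127×10^-5 K/W
  R_aerogel blanket = (1/1.30 − 1/1.67)/(4πk) = 0.1704/(4π·0.0128) = 1.060 K/W
ΣR = 6.127×10^-5 + 1.060 = 1.060 K/W
Q = ΔT/ΣR = (93 K − 294.4 K)/1.060 = -190 W
(Negative Q ⇒ heat flows inward; heat gain = 190 W.)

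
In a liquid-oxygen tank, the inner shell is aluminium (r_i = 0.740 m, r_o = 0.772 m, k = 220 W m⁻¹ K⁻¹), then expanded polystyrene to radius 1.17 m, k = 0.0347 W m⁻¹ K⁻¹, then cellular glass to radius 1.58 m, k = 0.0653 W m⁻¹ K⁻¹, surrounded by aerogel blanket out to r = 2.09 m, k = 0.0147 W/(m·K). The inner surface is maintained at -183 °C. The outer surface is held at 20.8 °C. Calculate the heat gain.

Series thermal resistances, inner to outer:
  R_aluminium = (1/0.740 − 1/0.772)/(4πk) = 0.05601/(4π·220) = 2.026×10^-5 K/W
  R_expanded polystyrene = (1/0.772 − 1/1.17)/(4πk) = 0.4406/(4π·0.0347) = 1.011 K/W
  R_cellular glass = (1/1.17 − 1/1.58)/(4πk) = 0.2218/(4π·0.0653) = 0.2703 K/W
  R_aerogel blanket = (1/1.58 − 1/2.09)/(4πk) = 0.1544/(4π·0.0147) = 0.8361 K/W
ΣR = 2.026×10^-5 + 1.011 + 0.2703 + 0.8361 = 2.117 K/W
Q = ΔT/ΣR = (-183 °C − 20.8 °C)/2.117 = -96.3 W
(Negative Q ⇒ heat flows inward; heat gain = 96.3 W.)

Q = 96.3 W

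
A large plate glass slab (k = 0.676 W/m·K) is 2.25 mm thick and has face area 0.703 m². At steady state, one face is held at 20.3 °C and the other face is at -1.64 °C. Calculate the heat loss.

Q = 4630 W

Q = kA·ΔT/L = 0.676 × 0.703 × |20.3 °C − -1.64 °C| / 0.00225 = 4630 W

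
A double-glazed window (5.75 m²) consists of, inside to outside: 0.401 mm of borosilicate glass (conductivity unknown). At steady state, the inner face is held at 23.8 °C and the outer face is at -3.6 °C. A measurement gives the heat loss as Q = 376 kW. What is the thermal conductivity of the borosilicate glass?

k = 0.957 W/m·K

ΣR = ΔT/Q = |23.8 − -3.6|/3.76×10^5 = 7.287×10^-5 K/W
L/(kA) = 7.287×10^-5 ⇒ k = 4.01×10^-4/(7.287×10^-5·5.75) = 0.957 W/m·K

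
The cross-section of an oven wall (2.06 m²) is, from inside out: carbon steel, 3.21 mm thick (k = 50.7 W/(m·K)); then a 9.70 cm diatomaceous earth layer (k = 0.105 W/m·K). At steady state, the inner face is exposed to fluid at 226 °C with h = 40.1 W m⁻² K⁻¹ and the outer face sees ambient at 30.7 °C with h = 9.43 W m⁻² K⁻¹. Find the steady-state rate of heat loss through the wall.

Q = 381 W

Resistance network (inner→outer):
  R_conv,in = 1/(hA) = 1/(40.1·2.06) = 0.01211 K/W
  R_carbon steel = L/(kA) = 0.00321/(50.7·2.06) = 3.073×10^-5 K/W
  R_diatomaceous earth = L/(kA) = 0.0970/(0.105·2.06) = 0.4485 K/W
  R_conv,out = 1/(hA) = 1/(9.43·2.06) = 0.05148 K/W
ΣR = 0.01211 + 3.073×10^-5 + 0.4485 + 0.05148 = 0.5121 K/W
Q = ΔT/ΣR = (226 °C − 30.7 °C)/0.5121 = 381 W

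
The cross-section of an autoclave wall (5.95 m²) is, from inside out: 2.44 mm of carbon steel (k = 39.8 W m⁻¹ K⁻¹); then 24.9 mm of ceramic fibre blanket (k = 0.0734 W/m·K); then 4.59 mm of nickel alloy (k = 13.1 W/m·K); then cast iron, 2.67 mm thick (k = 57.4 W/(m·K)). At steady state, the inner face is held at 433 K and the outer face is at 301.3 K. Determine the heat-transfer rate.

Q = 2.31 kW

Resistance network (inner→outer):
  R_carbon steel = L/(kA) = 0.00244/(39.8·5.95) = 1.030×10^-5 K/W
  R_ceramic fibre blanket = L/(kA) = 0.0249/(0.0734·5.95) = 0.05701 K/W
  R_nickel alloy = L/(kA) = 0.00459/(13.1·5.95) = 5.889×10^-5 K/W
  R_cast iron = L/(kA) = 0.00267/(57.4·5.95) = 7.818×10^-6 K/W
ΣR = 1.030×10^-5 + 0.05701 + 5.889×10^-5 + 7.818×10^-6 = 0.05709 K/W
Q = ΔT/ΣR = (433 K − 301.3 K)/0.05709 = 2310 W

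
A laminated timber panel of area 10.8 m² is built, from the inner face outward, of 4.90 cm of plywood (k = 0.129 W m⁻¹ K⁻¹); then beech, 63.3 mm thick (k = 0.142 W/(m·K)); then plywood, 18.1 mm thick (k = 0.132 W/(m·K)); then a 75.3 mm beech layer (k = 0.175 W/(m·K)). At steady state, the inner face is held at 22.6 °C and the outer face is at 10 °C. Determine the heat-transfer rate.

Resistance network (inner→outer):
  R_plywood = L/(kA) = 0.0490/(0.129·10.8) = 0.03517 K/W
  R_beech = L/(kA) = 0.0633/(0.142·10.8) = 0.04128 K/W
  R_plywood = L/(kA) = 0.0181/(0.132·10.8) = 0.01270 K/W
  R_beech = L/(kA) = 0.0753/(0.175·10.8) = 0.03984 K/W
ΣR = 0.03517 + 0.04128 + 0.01270 + 0.03984 = 0.1290 K/W
Q = ΔT/ΣR = (22.6 °C − 10 °C)/0.1290 = 97.7 W

Q = 97.7 W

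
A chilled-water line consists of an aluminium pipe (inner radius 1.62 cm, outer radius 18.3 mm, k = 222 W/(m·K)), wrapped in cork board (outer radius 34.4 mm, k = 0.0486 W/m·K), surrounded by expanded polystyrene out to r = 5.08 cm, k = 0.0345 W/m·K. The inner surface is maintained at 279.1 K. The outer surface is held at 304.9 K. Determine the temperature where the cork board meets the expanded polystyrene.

T = 292.9 K

Treat each layer as a resistance in series:
  R'_aluminium = ln(0.0183/0.0162)/(2πk) = 0.1219/(2π·222) = 8.738×10^-5 m·K/W
  R'_cork board = ln(0.0344/0.0183)/(2πk) = 0.6312/(2π·0.0486) = 2.067 m·K/W
  R'_expanded polystyrene = ln(0.0508/0.0344)/(2πk) = 0.3898/(2π·0.0345) = 1.798 m·K/W
ΣR = 8.738×10^-5 + 2.067 + 1.798 = 3.865 m·K/W
Q' = ΔT/ΣR = (279.1 K − 304.9 K)/3.865 = -6.675 W/m
From the inner boundary to the cork board/expanded polystyrene interface, ΣR_partial = 2.067 m·K/W.
T_interface = T_in − Q'·ΣR_partial = 279.1 K − (-6.675)(2.067) = 292.9 K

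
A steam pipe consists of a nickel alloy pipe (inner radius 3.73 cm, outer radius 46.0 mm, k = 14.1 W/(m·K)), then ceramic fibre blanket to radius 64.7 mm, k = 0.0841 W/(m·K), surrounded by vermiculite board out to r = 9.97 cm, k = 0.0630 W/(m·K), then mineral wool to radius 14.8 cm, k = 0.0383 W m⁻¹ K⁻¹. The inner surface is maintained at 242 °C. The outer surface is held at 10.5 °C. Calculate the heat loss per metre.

Q' = 68.5 W/m

Resistance network (inner→outer):
  R'_nickel alloy = ln(0.0460/0.0373)/(2πk) = 0.2096/(2π·14.1) = 0.002366 m·K/W
  R'_ceramic fibre blanket = ln(0.0647/0.0460)/(2πk) = 0.3411/(2π·0.0841) = 0.6456 m·K/W
  R'_vermiculite board = ln(0.0997/0.0647)/(2πk) = 0.4324/(2π·0.0630) = 1.092 m·K/W
  R'_mineral wool = ln(0.148/0.0997)/(2πk) = 0.3950/(2π·0.0383) = 1.642 m·K/W
ΣR = 0.002366 + 0.6456 + 1.092 + 1.642 = 3.382 m·K/W
Q' = ΔT/ΣR = (242 °C − 10.5 °C)/3.382 = 68.5 W/m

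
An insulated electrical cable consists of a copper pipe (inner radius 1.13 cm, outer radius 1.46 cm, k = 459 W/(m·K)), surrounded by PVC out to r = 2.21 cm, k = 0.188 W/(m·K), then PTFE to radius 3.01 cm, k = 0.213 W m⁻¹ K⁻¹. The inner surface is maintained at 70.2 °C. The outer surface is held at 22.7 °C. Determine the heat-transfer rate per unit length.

Treat each layer as a resistance in series:
  R'_copper = ln(0.0146/0.0113)/(2πk) = 0.2562/(2π·459) = 8.884×10^-5 m·K/W
  R'_PVC = ln(0.0221/0.0146)/(2πk) = 0.4146/(2π·0.188) = 0.3510 m·K/W
  R'_PTFE = ln(0.0301/0.0221)/(2πk) = 0.3089/(2π·0.213) = 0.2308 m·K/W
ΣR = 8.884×10^-5 + 0.3510 + 0.2308 = 0.5819 m·K/W
Q' = ΔT/ΣR = (70.2 °C − 22.7 °C)/0.5819 = 81.6 W/m

Q' = 81.6 W/m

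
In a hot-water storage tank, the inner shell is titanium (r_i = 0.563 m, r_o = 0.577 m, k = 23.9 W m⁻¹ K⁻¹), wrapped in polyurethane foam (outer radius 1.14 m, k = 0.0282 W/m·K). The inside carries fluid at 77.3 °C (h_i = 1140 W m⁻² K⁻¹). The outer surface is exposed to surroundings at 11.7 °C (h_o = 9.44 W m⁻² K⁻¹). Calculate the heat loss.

Q = 27.1 W

Treat each layer as a resistance in series:
  R_conv,in = 1/(4πr²h) = 1/(4π·0.563²·1140) = 2.202×10^-4 K/W
  R_titanium = (1/0.563 − 1/0.577)/(4πk) = 0.04310/(4π·23.9) = 1.435×10^-4 K/W
  R_polyurethane foam = (1/0.577 − 1/1.14)/(4πk) = 0.8559/(4π·0.0282) = 2.415 K/W
  R_conv,out = 1/(4πr²h) = 1/(4π·1.14²·9.44) = 0.006486 K/W
ΣR = 2.202×10^-4 + 1.435×10^-4 + 2.415 + 0.006486 = 2.422 K/W
Q = ΔT/ΣR = (77.3 °C − 11.7 °C)/2.422 = 27.1 W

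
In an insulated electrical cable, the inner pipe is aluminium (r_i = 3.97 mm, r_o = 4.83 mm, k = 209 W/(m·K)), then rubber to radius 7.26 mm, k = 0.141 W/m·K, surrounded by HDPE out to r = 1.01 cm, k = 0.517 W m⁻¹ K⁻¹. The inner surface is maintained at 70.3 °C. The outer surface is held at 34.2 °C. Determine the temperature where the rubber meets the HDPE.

T = 40.7 °C

Resistance network (inner→outer):
  R'_aluminium = ln(0.00483/0.00397)/(2πk) = 0.1961/(2π·209) = 1.493×10^-4 m·K/W
  R'_rubber = ln(0.00726/0.00483)/(2πk) = 0.4075/(2π·0.141) = 0.4600 m·K/W
  R'_HDPE = ln(0.0101/0.00726)/(2πk) = 0.3302/(2π·0.517) = 0.1016 m·K/W
ΣR = 1.493×10^-4 + 0.4600 + 0.1016 = 0.5617 m·K/W
Q' = ΔT/ΣR = (70.3 °C − 34.2 °C)/0.5617 = 64.27 W/m
From the inner boundary to the rubber/HDPE interface, ΣR_partial = 0.4601 m·K/W.
T_interface = T_in − Q'·ΣR_partial = 70.3 °C − (64.27)(0.4601) = 40.7 °C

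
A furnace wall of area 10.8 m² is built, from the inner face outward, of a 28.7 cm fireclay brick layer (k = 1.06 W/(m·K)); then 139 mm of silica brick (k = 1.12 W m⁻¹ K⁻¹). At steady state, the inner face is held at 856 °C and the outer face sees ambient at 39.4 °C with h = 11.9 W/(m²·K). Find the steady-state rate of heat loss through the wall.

Q = 18.4 kW

Series thermal resistances, inner to outer:
  R_fireclay brick = L/(kA) = 0.287/(1.06·10.8) = 0.02507 K/W
  R_silica brick = L/(kA) = 0.139/(1.12·10.8) = 0.01149 K/W
  R_conv,out = 1/(hA) = 1/(11.9·10.8) = 0.007781 K/W
ΣR = 0.02507 + 0.01149 + 0.007781 = 0.04434 K/W
Q = ΔT/ΣR = (856 °C − 39.4 °C)/0.04434 = 18400 W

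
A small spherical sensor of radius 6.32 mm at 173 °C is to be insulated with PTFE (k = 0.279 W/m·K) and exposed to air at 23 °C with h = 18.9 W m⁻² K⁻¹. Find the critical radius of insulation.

r_cr = 2.95 cm

For a sphere, r_cr = 2k_ins/h = 2·0.279/18.9 = 0.0295 m = 2.95 cm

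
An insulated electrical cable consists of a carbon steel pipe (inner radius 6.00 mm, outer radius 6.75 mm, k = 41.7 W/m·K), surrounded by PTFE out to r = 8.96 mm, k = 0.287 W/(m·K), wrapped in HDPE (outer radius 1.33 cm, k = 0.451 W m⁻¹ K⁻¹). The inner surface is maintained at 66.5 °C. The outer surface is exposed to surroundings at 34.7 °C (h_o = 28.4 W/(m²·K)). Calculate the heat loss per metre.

Series thermal resistances, inner to outer:
  R'_carbon steel = ln(0.00675/0.00600)/(2πk) = 0.1178/(2π·41.7) = 4.495×10^-4 m·K/W
  R'_PTFE = ln(0.00896/0.00675)/(2πk) = 0.2832/(2π·0.287) = 0.1571 m·K/W
  R'_HDPE = ln(0.0133/0.00896)/(2πk) = 0.3950/(2π·0.451) = 0.1394 m·K/W
  R'_conv,out = 1/(2πr h) = 1/(2π·0.0133·28.4) = 0.4214 m·K/W
ΣR = 4.495×10^-4 + 0.1571 + 0.1394 + 0.4214 = 0.7183 m·K/W
Q' = ΔT/ΣR = (66.5 °C − 34.7 °C)/0.7183 = 44.3 W/m

Q' = 44.3 W/m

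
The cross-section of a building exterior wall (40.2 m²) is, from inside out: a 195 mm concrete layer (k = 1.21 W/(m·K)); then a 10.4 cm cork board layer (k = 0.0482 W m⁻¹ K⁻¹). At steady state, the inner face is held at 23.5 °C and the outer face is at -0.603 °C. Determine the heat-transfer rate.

Q = 418 W

Series thermal resistances, inner to outer:
  R_concrete = L/(kA) = 0.195/(1.21·40.2) = 0.004009 K/W
  R_cork board = L/(kA) = 0.104/(0.0482·40.2) = 0.05367 K/W
ΣR = 0.004009 + 0.05367 = 0.05768 K/W
Q = ΔT/ΣR = (23.5 °C − -0.603 °C)/0.05768 = 418 W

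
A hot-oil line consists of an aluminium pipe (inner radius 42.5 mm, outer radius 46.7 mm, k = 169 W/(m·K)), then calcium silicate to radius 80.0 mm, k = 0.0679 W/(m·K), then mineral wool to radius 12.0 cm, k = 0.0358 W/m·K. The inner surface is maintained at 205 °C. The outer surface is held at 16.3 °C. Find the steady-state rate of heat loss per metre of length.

Q' = 61.6 W/m

Treat each layer as a resistance in series:
  R'_aluminium = ln(0.0467/0.0425)/(2πk) = 0.09424/(2π·169) = 8.875×10^-5 m·K/W
  R'_calcium silicate = ln(0.0800/0.0467)/(2πk) = 0.5383/(2π·0.0679) = 1.262 m·K/W
  R'_mineral wool = ln(0.120/0.0800)/(2πk) = 0.4055/(2π·0.0358) = 1.803 m·K/W
ΣR = 8.875×10^-5 + 1.262 + 1.803 = 3.065 m·K/W
Q' = ΔT/ΣR = (205 °C − 16.3 °C)/3.065 = 61.6 W/m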